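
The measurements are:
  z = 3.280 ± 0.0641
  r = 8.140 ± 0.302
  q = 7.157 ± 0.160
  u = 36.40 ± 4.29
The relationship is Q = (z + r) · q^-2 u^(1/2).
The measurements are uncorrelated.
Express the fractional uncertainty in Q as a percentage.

7.88%

Let w = z + r = 11.42. δw = √(δz² + δr²) = √(0.00411 + 0.0912) = 0.309, so δw/w = 0.0270.
Q is then a monomial in w, q, u:
δQ/Q = √((δw/w)² + (-2·δq/q)² + (½·δu/u)²) = √(0.000731 + 0.00200 + 0.00347) = 0.0788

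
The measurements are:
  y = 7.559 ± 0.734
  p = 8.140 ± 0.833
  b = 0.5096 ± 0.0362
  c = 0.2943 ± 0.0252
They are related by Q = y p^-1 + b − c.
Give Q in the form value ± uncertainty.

1.144 ± 0.138

Let w = y·p^-1 = 0.9286. δw/w = √((1·δy/y)² + (-1·δp/p)²) = √(0.00943 + 0.0105) = 0.141, so δw = 0.131.
Q = w + b − c: δQ = √(δw² + δb² + δc²) = √(0.0172 + 0.00131 + 0.000635) = 0.138
Q = 1.144.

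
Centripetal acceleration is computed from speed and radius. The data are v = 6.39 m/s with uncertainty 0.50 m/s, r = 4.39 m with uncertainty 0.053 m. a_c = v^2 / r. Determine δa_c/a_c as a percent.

Relative error in a monomial: (δa_c/a_c)² = Σ (nᵢ · δxᵢ/xᵢ)².
  (2·δv/v)² = (2×0.0782)² = 0.0245;  (-1·δr/r)² = (-1×0.0121)² = 0.000146
δa_c/a_c = √(0.0246) = 0.157

15.7%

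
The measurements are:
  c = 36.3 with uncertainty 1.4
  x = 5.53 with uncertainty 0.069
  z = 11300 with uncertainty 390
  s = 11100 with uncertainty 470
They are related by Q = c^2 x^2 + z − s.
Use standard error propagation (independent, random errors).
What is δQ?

Let p = c^2·x^2 = 40300. δp/p = √((2·δc/c)² + (2·δx/x)²) = √(0.00595 + 0.000623) = 0.0811, so δp = 3270.
Q = p + z − s: δQ = √(δp² + δz² + δs²) = √(1.07e+07 + 1.52e+05 + 2.21e+05) = 3320

3320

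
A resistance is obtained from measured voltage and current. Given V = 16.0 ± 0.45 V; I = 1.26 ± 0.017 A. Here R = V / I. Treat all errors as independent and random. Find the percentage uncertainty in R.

Since R is a product/quotient, work with relative uncertainties:
  (1·δV/V)² = (1×0.0281)² = 0.000791;  (-1·δI/I)² = (-1×0.0135)² = 0.000182
δR/R = √(0.000973) = 0.0312

3.12%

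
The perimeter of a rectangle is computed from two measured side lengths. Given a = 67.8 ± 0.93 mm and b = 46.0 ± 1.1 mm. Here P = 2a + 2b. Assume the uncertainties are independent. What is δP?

2.88 mm

Sums and differences: (δP)² = Σ (cᵢ δxᵢ)².
  (2·δa)² = 3.46;  (2·δb)² = 4.84
δP = √(8.30) = 2.88 mm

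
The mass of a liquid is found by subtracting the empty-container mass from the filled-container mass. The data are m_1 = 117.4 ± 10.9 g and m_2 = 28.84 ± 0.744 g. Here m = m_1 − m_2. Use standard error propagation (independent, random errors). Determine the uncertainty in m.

Sums and differences: (δm)² = Σ (cᵢ δxᵢ)².
  (δm_1)² = 119;  (δm_2)² = 0.554
δm = √(119) = 10.9 g

10.9 g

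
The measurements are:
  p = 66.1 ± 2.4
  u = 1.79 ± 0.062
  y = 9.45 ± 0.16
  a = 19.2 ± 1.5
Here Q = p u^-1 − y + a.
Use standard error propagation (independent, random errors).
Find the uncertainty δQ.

2.39

Let w = p·u^-1 = 36.9. δw/w = √((1·δp/p)² + (-1·δu/u)²) = √(0.00132 + 0.00120) = 0.0502, so δw = 1.85.
Q = w − y + a: δQ = √(δw² + δy² + δa²) = √(3.43 + 0.0256 + 2.25) = 2.39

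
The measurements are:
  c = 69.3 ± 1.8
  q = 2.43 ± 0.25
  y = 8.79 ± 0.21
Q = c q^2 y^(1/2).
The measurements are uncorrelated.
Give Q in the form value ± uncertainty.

Since Q is a product/quotient, work with relative uncertainties:
  (1·δc/c)² = (1×0.0260)² = 0.000675;  (2·δq/q)² = (2×0.103)² = 0.0423;  (½·δy/y)² = (0.5×0.0239)² = 0.000143
δQ/Q = √(0.0432) = 0.208
Q = 1210, so δQ = 0.208 × 1210 = 252.

1210 ± 252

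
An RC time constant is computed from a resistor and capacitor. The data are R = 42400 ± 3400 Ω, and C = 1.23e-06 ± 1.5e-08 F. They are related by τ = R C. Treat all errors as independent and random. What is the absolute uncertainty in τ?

Since τ is a product/quotient, work with relative uncertainties:
  (1·δR/R)² = (1×0.0802)² = 0.00643;  (1·δC/C)² = (1×0.0122)² = 0.000149
δτ/τ = √(0.00658) = 0.0811
τ = 0.0522 s, so δτ = 0.0811 × 0.0522 = 0.00423 s.

0.00423 s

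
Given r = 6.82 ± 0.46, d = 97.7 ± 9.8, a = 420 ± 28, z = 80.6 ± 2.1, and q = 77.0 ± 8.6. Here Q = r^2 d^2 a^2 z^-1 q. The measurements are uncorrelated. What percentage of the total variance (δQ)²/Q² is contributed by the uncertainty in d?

45.0%

(δQ/Q)² = (2·δr/r)² + (2·δd/d)² + (2·δa/a)² + (-1·δz/z)² + (1·δq/q)²
  r term: (2×0.0674)² = 0.0182
  d term: (2×0.100)² = 0.0402
  a term: (2×0.0667)² = 0.0178
  z term: (-1×0.0261)² = 0.000679
  q term: (1×0.112)² = 0.0125
Total = 0.0894. Share from d = 0.0402/0.0894 = 0.450.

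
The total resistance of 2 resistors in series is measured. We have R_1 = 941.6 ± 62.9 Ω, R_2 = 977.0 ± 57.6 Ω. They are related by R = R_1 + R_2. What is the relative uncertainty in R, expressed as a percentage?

R is a linear combination, so absolute uncertainties add in quadrature:
  (δR_1)² = 3960;  (δR_2)² = 3320
δR = √(7270) = 85.3 Ω
R = 1919 Ω, so δR/R = 85.3/1919 = 0.0445.

4.45%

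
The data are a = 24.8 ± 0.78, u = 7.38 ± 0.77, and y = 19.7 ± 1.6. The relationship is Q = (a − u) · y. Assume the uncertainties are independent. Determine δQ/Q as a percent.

Let w = a − u = 17.4. δw = √(δa² + δu²) = √(0.608 + 0.593) = 1.10, so δw/w = 0.0629.
Q is then a monomial in w, y:
δQ/Q = √((δw/w)² + (1·δy/y)²) = √(0.00396 + 0.00660) = 0.103

10.3%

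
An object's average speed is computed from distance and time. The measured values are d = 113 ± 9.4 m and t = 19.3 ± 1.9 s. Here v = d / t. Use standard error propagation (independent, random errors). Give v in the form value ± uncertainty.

5.85 ± 0.755 m/s

Relative error in a monomial: (δv/v)² = Σ (nᵢ · δxᵢ/xᵢ)².
  (1·δd/d)² = (1×0.0832)² = 0.00692;  (-1·δt/t)² = (-1×0.0984)² = 0.00969
δv/v = √(0.0166) = 0.129
v = 5.85 m/s, so δv = 0.129 × 5.85 = 0.755 m/s.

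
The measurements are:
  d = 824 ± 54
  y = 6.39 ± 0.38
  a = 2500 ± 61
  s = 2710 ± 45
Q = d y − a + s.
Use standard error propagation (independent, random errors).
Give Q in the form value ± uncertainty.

Let p = d·y = 5270. δp/p = √((1·δd/d)² + (1·δy/y)²) = √(0.00429 + 0.00354) = 0.0885, so δp = 466.
Q = p − a + s: δQ = √(δp² + δa² + δs²) = √(2.17e+05 + 3720 + 2020) = 472
Q = 5480.

5480 ± 472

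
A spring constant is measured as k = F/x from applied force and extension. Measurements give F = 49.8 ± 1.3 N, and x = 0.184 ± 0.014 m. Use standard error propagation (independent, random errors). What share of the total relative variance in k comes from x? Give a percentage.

(δk/k)² = (1·δF/F)² + (-1·δx/x)²
  F term: (1×0.0261)² = 0.000681
  x term: (-1×0.0761)² = 0.00579
Total = 0.00647. Share from x = 0.00579/0.00647 = 0.895.

89.5%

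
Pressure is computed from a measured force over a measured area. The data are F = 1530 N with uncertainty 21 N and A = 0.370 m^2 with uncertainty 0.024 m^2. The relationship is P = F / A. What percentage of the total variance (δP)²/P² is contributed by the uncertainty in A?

(δP/P)² = (1·δF/F)² + (-1·δA/A)²
  F term: (1×0.0137)² = 0.000188
  A term: (-1×0.0649)² = 0.00421
Total = 0.00440. Share from A = 0.00421/0.00440 = 0.957.

95.7%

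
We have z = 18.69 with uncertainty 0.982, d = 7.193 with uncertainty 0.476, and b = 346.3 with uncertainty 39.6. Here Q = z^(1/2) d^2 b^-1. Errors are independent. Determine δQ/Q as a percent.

For a monomial Q ∝ z^(1/2), d^2, b^-1, fractional errors add in quadrature:
  (½·δz/z)² = (0.5×0.0525)² = 0.000690;  (2·δd/d)² = (2×0.0662)² = 0.0175;  (-1·δb/b)² = (-1×0.114)² = 0.0131
δQ/Q = √(0.0313) = 0.177

17.7%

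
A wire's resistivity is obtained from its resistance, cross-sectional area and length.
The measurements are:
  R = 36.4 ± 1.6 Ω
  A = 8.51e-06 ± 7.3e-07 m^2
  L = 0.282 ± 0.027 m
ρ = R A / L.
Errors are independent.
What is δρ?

ρ is a product of powers, so relative uncertainties combine in quadrature:
  (1·δR/R)² = (1×0.0440)² = 0.00193;  (1·δA/A)² = (1×0.0858)² = 0.00736;  (-1·δL/L)² = (-1×0.0957)² = 0.00917
δρ/ρ = √(0.0185) = 0.136
ρ = 0.00110 Ω·m, so δρ = 0.136 × 0.00110 = 0.000149 Ω·m.

0.000149 Ω·m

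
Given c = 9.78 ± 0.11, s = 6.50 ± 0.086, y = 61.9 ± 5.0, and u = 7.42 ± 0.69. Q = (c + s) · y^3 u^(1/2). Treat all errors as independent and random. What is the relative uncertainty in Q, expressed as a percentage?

24.7%

Let w = c + s = 16.3. δw = √(δc² + δs²) = √(0.0121 + 0.00740) = 0.140, so δw/w = 0.00858.
Q is then a monomial in w, y, u:
δQ/Q = √((δw/w)² + (3·δy/y)² + (½·δu/u)²) = √(7.36e-05 + 0.0587 + 0.00216) = 0.247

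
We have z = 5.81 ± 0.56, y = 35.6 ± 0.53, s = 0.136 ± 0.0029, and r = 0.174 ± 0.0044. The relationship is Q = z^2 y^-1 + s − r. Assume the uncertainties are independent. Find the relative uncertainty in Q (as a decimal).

0.202

Let p = z^2·y^-1 = 0.948. δp/p = √((2·δz/z)² + (-1·δy/y)²) = √(0.0372 + 0.000222) = 0.193, so δp = 0.183.
Q = p + s − r: δQ = √(δp² + δs² + δr²) = √(0.0336 + 8.41e-06 + 1.94e-05) = 0.183
Q = 0.910, so δQ/Q = 0.183/0.910 = 0.202.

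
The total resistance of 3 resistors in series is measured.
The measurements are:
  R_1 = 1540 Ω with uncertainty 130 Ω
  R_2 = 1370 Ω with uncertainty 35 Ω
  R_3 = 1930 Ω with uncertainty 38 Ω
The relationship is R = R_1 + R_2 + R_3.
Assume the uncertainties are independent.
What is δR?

140 Ω

Absolute uncertainties add in quadrature for a linear combination:
  (δR_1)² = 16900;  (δR_2)² = 1220;  (δR_3)² = 1440
δR = √(19600) = 140 Ω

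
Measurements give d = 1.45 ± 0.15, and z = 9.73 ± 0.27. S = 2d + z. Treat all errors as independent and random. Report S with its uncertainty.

Sums and differences: (δS)² = Σ (cᵢ δxᵢ)².
  (2·δd)² = 0.0900;  (δz)² = 0.0729
δS = √(0.163) = 0.404
S = 12.6.

12.6 ± 0.404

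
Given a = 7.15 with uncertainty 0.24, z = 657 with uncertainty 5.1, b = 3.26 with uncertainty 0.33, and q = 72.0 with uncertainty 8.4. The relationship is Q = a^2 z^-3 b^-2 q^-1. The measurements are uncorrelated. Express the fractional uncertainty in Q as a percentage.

For a monomial Q ∝ a^2, z^-3, b^-2, q^-1, fractional errors add in quadrature:
  (2·δa/a)² = (2×0.0336)² = 0.00451;  (-3·δz/z)² = (-3×0.00776)² = 0.000542;  (-2·δb/b)² = (-2×0.101)² = 0.0410;  (-1·δq/q)² = (-1×0.117)² = 0.0136
δQ/Q = √(0.0596) = 0.244

24.4%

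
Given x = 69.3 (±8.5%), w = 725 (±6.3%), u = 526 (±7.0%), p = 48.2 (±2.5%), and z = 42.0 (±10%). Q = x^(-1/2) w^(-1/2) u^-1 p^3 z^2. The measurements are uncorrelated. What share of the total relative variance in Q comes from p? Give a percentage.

(δQ/Q)² = (−½·δx/x)² + (−½·δw/w)² + (-1·δu/u)² + (3·δp/p)² + (2·δz/z)²
  x term: (-0.5×0.0850)² = 0.00181
  w term: (-0.5×0.0630)² = 0.000992
  u term: (-1×0.0700)² = 0.00490
  p term: (3×0.0250)² = 0.00563
  z term: (2×0.100)² = 0.0400
Total = 0.0533. Share from p = 0.00563/0.0533 = 0.105.

10.5%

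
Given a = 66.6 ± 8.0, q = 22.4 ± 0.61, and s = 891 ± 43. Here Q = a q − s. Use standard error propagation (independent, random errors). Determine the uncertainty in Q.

189

Let p = a·q = 1490. δp/p = √((1·δa/a)² + (1·δq/q)²) = √(0.0144 + 0.000742) = 0.123, so δp = 184.
Q = p − s: δQ = √(δp² + δs²) = √(33800 + 1850) = 189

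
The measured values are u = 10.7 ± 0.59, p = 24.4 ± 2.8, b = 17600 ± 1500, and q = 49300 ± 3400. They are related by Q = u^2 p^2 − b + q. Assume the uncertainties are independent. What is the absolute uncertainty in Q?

17700

Let w = u^2·p^2 = 68200. δw/w = √((2·δu/u)² + (2·δp/p)²) = √(0.0122 + 0.0527) = 0.255, so δw = 17400.
Q = w − b + q: δQ = √(δw² + δb² + δq²) = √(3.01e+08 + 2.25e+06 + 1.16e+07) = 17700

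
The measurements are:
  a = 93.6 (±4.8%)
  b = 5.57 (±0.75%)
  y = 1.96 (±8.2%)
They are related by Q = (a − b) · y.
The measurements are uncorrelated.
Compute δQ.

Let u = a − b = 88.0. δu = √(δa² + δb²) = √(20.2 + 0.00175) = 4.49, so δu/u = 0.0510.
Q is then a monomial in u, y:
δQ/Q = √((δu/u)² + (1·δy/y)²) = √(0.00261 + 0.00672) = 0.0966
Q = 173, so δQ = 0.0966 × 173 = 16.7.

16.7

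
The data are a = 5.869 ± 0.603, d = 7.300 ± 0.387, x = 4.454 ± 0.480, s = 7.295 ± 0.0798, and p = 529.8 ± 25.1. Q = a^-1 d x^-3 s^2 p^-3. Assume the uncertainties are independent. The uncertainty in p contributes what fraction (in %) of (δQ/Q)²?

(δQ/Q)² = (-1·δa/a)² + (1·δd/d)² + (-3·δx/x)² + (2·δs/s)² + (-3·δp/p)²
  a term: (-1×0.103)² = 0.0106
  d term: (1×0.0530)² = 0.00281
  x term: (-3×0.108)² = 0.105
  s term: (2×0.0109)² = 0.000479
  p term: (-3×0.0474)² = 0.0202
Total = 0.139. Share from p = 0.0202/0.139 = 0.146.

14.6%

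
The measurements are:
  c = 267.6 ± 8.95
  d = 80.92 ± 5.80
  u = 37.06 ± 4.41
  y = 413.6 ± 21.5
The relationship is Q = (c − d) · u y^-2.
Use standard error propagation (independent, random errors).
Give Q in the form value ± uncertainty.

0.04044 ± 0.00680

Let w = c − d = 186.7. δw = √(δc² + δd²) = √(80.1 + 33.6) = 10.7, so δw/w = 0.0571.
Q is then a monomial in w, u, y:
δQ/Q = √((δw/w)² + (1·δu/u)² + (-2·δy/y)²) = √(0.00326 + 0.0142 + 0.0108) = 0.168
Q = 0.04044, so δQ = 0.168 × 0.04044 = 0.00680.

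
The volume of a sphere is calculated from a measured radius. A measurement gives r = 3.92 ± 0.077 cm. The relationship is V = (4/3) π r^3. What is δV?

14.9 cm^3

V is a product of powers, so relative uncertainties combine in quadrature:
  (3·δr/r)² = (3×0.0196)² = 0.00347
δV/V = √(0.00347) = 0.0589
V = 252 cm^3, so δV = 0.0589 × 252 = 14.9 cm^3.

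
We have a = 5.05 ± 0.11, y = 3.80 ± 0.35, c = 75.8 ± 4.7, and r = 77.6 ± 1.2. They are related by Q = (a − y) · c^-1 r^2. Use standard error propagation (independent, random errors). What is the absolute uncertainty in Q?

Let u = a − y = 1.25. δu = √(δa² + δy²) = √(0.0121 + 0.122) = 0.367, so δu/u = 0.294.
Q is then a monomial in u, c, r:
δQ/Q = √((δu/u)² + (-1·δc/c)² + (2·δr/r)²) = √(0.0861 + 0.00384 + 0.000957) = 0.302
Q = 99.3, so δQ = 0.302 × 99.3 = 29.9.

29.9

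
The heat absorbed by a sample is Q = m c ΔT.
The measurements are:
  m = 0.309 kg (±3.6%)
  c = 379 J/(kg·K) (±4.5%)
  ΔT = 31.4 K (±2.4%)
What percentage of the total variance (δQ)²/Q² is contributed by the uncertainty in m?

33.3%

(δQ/Q)² = (1·δm/m)² + (1·δc/c)² + (1·δΔT/ΔT)²
  m term: (1×0.0360)² = 0.00130
  c term: (1×0.0450)² = 0.00202
  ΔT term: (1×0.0240)² = 0.000576
Total = 0.00390. Share from m = 0.00130/0.00390 = 0.333.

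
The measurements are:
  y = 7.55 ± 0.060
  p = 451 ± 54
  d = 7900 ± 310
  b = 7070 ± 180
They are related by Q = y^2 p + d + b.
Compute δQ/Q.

Let w = y^2·p = 25700. δw/w = √((2·δy/y)² + (1·δp/p)²) = √(0.000253 + 0.0143) = 0.121, so δw = 3110.
Q = w + d + b: δQ = √(δw² + δd² + δb²) = √(9.64e+06 + 96100 + 32400) = 3130
Q = 40700, so δQ/Q = 3130/40700 = 0.0768.

0.0768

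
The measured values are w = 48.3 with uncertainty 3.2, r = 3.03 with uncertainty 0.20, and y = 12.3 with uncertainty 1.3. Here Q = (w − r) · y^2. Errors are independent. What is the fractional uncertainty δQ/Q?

0.223

Let u = w − r = 45.3. δu = √(δw² + δr²) = √(10.2 + 0.0400) = 3.21, so δu/u = 0.0708.
Q is then a monomial in u, y:
δQ/Q = √((δu/u)² + (2·δy/y)²) = √(0.00502 + 0.0447) = 0.223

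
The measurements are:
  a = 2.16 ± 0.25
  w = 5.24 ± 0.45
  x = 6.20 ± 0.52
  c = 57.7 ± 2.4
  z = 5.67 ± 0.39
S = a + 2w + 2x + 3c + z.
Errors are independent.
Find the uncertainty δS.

7.34

Absolute uncertainties add in quadrature for a linear combination:
  (δa)² = 0.0625;  (2·δw)² = 0.810;  (2·δx)² = 1.08;  (3·δc)² = 51.8;  (δz)² = 0.152
δS = √(53.9) = 7.34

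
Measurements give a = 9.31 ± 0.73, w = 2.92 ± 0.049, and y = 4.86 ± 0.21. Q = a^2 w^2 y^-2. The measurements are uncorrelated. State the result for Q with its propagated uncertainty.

Relative error in a monomial: (δQ/Q)² = Σ (nᵢ · δxᵢ/xᵢ)².
  (2·δa/a)² = (2×0.0784)² = 0.0246;  (2·δw/w)² = (2×0.0168)² = 0.00113;  (-2·δy/y)² = (-2×0.0432)² = 0.00747
δQ/Q = √(0.0332) = 0.182
Q = 31.3, so δQ = 0.182 × 31.3 = 5.70.

31.3 ± 5.70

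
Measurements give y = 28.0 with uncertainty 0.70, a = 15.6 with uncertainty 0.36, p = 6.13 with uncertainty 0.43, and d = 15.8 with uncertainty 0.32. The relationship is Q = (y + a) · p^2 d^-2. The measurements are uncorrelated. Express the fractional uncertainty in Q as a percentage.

Let u = y + a = 43.6. δu = √(δy² + δa²) = √(0.490 + 0.130) = 0.787, so δu/u = 0.0181.
Q is then a monomial in u, p, d:
δQ/Q = √((δu/u)² + (2·δp/p)² + (-2·δd/d)²) = √(0.000326 + 0.0197 + 0.00164) = 0.147

14.7%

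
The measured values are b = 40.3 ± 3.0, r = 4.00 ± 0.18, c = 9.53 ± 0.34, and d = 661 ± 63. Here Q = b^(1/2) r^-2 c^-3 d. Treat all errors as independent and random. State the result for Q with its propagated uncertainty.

0.303 ± 0.0525

Each factor contributes (exponent × relative error)² to (δQ/Q)²:
  (½·δb/b)² = (0.5×0.0744)² = 0.00139;  (-2·δr/r)² = (-2×0.0450)² = 0.00810;  (-3·δc/c)² = (-3×0.0357)² = 0.0115;  (1·δd/d)² = (1×0.0953)² = 0.00908
δQ/Q = √(0.0300) = 0.173
Q = 0.303, so δQ = 0.173 × 0.303 = 0.0525.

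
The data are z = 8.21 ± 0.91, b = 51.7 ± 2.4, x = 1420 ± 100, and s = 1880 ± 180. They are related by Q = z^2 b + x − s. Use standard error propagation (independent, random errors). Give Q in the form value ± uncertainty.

3020 ± 816

Let p = z^2·b = 3480. δp/p = √((2·δz/z)² + (1·δb/b)²) = √(0.0491 + 0.00215) = 0.226, so δp = 789.
Q = p + x − s: δQ = √(δp² + δx² + δs²) = √(6.23e+05 + 10000 + 32400) = 816
Q = 3020.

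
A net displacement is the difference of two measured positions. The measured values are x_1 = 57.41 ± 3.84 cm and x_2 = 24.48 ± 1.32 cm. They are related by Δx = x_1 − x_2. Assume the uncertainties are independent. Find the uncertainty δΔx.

For a sum/difference, combine absolute errors in quadrature:
  (δx_1)² = 14.7;  (δx_2)² = 1.74
δΔx = √(16.5) = 4.06 cm

4.06 cm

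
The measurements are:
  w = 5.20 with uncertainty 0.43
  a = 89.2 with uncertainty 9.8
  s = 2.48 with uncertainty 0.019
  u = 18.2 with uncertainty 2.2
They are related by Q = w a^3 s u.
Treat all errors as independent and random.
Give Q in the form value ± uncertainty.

(1.67 ± 0.601) × 10^8

For a monomial Q ∝ w, a^3, s, u, fractional errors add in quadrature:
  (1·δw/w)² = (1×0.0827)² = 0.00684;  (3·δa/a)² = (3×0.110)² = 0.109;  (1·δs/s)² = (1×0.00766)² = 5.87e-05;  (1·δu/u)² = (1×0.121)² = 0.0146
δQ/Q = √(0.130) = 0.361
Q = 1.67e+08, so δQ = 0.361 × 1.67e+08 = 6.01e+07.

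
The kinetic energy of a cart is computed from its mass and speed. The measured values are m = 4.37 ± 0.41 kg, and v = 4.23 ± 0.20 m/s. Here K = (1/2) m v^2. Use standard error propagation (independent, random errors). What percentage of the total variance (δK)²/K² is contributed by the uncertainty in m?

(δK/K)² = (1·δm/m)² + (2·δv/v)²
  m term: (1×0.0938)² = 0.00880
  v term: (2×0.0473)² = 0.00894
Total = 0.0177. Share from m = 0.00880/0.0177 = 0.496.

49.6%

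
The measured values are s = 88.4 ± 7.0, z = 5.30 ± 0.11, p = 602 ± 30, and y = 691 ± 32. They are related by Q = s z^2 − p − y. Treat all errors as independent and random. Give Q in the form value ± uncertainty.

1190 ± 226

Let w = s·z^2 = 2480. δw/w = √((1·δs/s)² + (2·δz/z)²) = √(0.00627 + 0.00172) = 0.0894, so δw = 222.
Q = w − p − y: δQ = √(δw² + δp² + δy²) = √(49300 + 900 + 1020) = 226
Q = 1190.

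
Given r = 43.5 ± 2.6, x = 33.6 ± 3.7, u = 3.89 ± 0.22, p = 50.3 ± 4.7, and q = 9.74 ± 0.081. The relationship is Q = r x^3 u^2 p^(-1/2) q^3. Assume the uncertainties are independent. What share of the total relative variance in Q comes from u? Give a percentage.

(δQ/Q)² = (1·δr/r)² + (3·δx/x)² + (2·δu/u)² + (−½·δp/p)² + (3·δq/q)²
  r term: (1×0.0598)² = 0.00357
  x term: (3×0.110)² = 0.109
  u term: (2×0.0566)² = 0.0128
  p term: (-0.5×0.0934)² = 0.00218
  q term: (3×0.00832)² = 0.000622
Total = 0.128. Share from u = 0.0128/0.128 = 0.0997.

9.97%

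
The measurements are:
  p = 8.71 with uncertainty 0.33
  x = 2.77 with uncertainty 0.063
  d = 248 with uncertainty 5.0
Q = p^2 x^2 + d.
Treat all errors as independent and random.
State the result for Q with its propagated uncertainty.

830 ± 51.7

Let w = p^2·x^2 = 582. δw/w = √((2·δp/p)² + (2·δx/x)²) = √(0.00574 + 0.00207) = 0.0884, so δw = 51.4.
Q = w + d: δQ = √(δw² + δd²) = √(2650 + 25.0) = 51.7
Q = 830.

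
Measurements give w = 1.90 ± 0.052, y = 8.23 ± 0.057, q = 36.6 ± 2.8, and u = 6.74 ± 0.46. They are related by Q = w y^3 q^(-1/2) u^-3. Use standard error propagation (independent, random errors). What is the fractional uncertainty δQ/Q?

Each factor contributes (exponent × relative error)² to (δQ/Q)²:
  (1·δw/w)² = (1×0.0274)² = 0.000749;  (3·δy/y)² = (3×0.00693)² = 0.000432;  (−½·δq/q)² = (-0.5×0.0765)² = 0.00146;  (-3·δu/u)² = (-3×0.0682)² = 0.0419
δQ/Q = √(0.0446) = 0.211

0.211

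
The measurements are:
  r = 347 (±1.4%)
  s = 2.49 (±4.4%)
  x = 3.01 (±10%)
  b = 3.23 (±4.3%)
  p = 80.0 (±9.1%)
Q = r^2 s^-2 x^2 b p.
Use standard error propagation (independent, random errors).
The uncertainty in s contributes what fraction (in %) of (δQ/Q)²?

13.2%

(δQ/Q)² = (2·δr/r)² + (-2·δs/s)² + (2·δx/x)² + (1·δb/b)² + (1·δp/p)²
  r term: (2×0.0140)² = 0.000784
  s term: (-2×0.0440)² = 0.00774
  x term: (2×0.100)² = 0.0400
  b term: (1×0.0430)² = 0.00185
  p term: (1×0.0910)² = 0.00828
Total = 0.0587. Share from s = 0.00774/0.0587 = 0.132.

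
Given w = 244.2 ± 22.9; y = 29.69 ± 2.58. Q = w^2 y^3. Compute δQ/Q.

Products/powers → add relative errors in quadrature, weighted by exponent:
  (2·δw/w)² = (2×0.0938)² = 0.0352;  (3·δy/y)² = (3×0.0869)² = 0.0680
δQ/Q = √(0.103) = 0.321

0.321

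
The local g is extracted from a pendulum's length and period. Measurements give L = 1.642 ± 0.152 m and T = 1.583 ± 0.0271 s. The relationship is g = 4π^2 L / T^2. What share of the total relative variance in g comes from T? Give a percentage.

(δg/g)² = (1·δL/L)² + (-2·δT/T)²
  L term: (1×0.0926)² = 0.00857
  T term: (-2×0.0171)² = 0.00117
Total = 0.00974. Share from T = 0.00117/0.00974 = 0.120.

12.0%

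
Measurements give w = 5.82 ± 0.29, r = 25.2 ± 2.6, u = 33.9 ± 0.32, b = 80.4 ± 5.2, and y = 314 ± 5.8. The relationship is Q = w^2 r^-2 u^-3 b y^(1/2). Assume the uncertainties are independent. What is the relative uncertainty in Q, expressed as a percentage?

24.0%

Since Q is a product/quotient, work with relative uncertainties:
  (2·δw/w)² = (2×0.0498)² = 0.00993;  (-2·δr/r)² = (-2×0.103)² = 0.0426;  (-3·δu/u)² = (-3×0.00944)² = 0.000802;  (1·δb/b)² = (1×0.0647)² = 0.00418;  (½·δy/y)² = (0.5×0.0185)² = 8.53e-05
δQ/Q = √(0.0576) = 0.240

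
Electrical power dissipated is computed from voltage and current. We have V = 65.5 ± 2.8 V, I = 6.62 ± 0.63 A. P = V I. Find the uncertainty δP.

45.2 W

P is a product of powers, so relative uncertainties combine in quadrature:
  (1·δV/V)² = (1×0.0427)² = 0.00183;  (1·δI/I)² = (1×0.0952)² = 0.00906
δP/P = √(0.0109) = 0.104
P = 434 W, so δP = 0.104 × 434 = 45.2 W.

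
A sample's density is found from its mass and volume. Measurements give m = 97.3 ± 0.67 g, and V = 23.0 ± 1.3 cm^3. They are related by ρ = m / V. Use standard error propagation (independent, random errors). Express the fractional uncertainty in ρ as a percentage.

Relative error in a monomial: (δρ/ρ)² = Σ (nᵢ · δxᵢ/xᵢ)².
  (1·δm/m)² = (1×0.00689)² = 4.74e-05;  (-1·δV/V)² = (-1×0.0565)² = 0.00319
δρ/ρ = √(0.00324) = 0.0569

5.69%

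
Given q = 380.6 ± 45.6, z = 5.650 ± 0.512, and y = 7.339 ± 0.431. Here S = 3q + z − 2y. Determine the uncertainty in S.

137

S is a linear combination, so absolute uncertainties add in quadrature:
  (3·δq)² = 18700;  (δz)² = 0.262;  (2·δy)² = 0.743
δS = √(18700) = 137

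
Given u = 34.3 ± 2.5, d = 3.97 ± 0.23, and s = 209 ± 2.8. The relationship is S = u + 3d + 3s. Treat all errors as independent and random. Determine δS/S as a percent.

1.31%

Absolute uncertainties add in quadrature for a linear combination:
  (δu)² = 6.25;  (3·δd)² = 0.476;  (3·δs)² = 70.6
δS = √(77.3) = 8.79
S = 673, so δS/S = 8.79/673 = 0.0131.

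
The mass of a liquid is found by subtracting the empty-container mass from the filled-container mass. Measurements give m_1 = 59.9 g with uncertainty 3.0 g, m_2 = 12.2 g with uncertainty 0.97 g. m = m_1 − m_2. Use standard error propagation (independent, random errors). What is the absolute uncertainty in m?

For a sum/difference, combine absolute errors in quadrature:
  (δm_1)² = 9.00;  (δm_2)² = 0.941
δm = √(9.94) = 3.15 g

3.15 g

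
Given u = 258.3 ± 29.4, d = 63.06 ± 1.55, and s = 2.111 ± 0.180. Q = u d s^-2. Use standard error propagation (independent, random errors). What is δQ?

Each factor contributes (exponent × relative error)² to (δQ/Q)²:
  (1·δu/u)² = (1×0.114)² = 0.0130;  (1·δd/d)² = (1×0.0246)² = 0.000604;  (-2·δs/s)² = (-2×0.0853)² = 0.0291
δQ/Q = √(0.0426) = 0.206
Q = 3655, so δQ = 0.206 × 3655 = 755.

755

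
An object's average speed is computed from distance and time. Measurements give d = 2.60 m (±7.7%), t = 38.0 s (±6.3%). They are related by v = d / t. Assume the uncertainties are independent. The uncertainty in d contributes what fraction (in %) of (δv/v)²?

59.9%

(δv/v)² = (1·δd/d)² + (-1·δt/t)²
  d term: (1×0.0770)² = 0.00593
  t term: (-1×0.0630)² = 0.00397
Total = 0.00990. Share from d = 0.00593/0.00990 = 0.599.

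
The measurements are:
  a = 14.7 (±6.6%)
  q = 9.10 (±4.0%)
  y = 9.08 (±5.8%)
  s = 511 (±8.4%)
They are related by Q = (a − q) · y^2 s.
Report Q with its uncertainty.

Let u = a − q = 5.60. δu = √(δa² + δq²) = √(0.941 + 0.132) = 1.04, so δu/u = 0.185.
Q is then a monomial in u, y, s:
δQ/Q = √((δu/u)² + (2·δy/y)² + (1·δs/s)²) = √(0.0342 + 0.0135 + 0.00706) = 0.234
Q = 2.36e+05, so δQ = 0.234 × 2.36e+05 = 55200.

(2.36 ± 0.552) × 10^5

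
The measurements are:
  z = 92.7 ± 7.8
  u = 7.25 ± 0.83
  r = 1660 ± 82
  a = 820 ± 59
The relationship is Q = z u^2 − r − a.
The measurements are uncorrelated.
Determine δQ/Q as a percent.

49.9%

Let p = z·u^2 = 4870. δp/p = √((1·δz/z)² + (2·δu/u)²) = √(0.00708 + 0.0524) = 0.244, so δp = 1190.
Q = p − r − a: δQ = √(δp² + δr² + δa²) = √(1.41e+06 + 6720 + 3480) = 1190
Q = 2390, so δQ/Q = 1190/2390 = 0.499.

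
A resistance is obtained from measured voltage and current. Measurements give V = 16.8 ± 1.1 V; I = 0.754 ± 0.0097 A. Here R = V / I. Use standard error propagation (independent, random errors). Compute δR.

1.49 Ω

Each factor contributes (exponent × relative error)² to (δR/R)²:
  (1·δV/V)² = (1×0.0655)² = 0.00429;  (-1·δI/I)² = (-1×0.0129)² = 0.000166
δR/R = √(0.00445) = 0.0667
R = 22.3 Ω, so δR = 0.0667 × 22.3 = 1.49 Ω.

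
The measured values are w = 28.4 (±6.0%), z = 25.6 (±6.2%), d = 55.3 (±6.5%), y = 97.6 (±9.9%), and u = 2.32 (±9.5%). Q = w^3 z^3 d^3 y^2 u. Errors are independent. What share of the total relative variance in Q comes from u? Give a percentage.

5.89%

(δQ/Q)² = (3·δw/w)² + (3·δz/z)² + (3·δd/d)² + (2·δy/y)² + (1·δu/u)²
  w term: (3×0.0600)² = 0.0324
  z term: (3×0.0620)² = 0.0346
  d term: (3×0.0650)² = 0.0380
  y term: (2×0.0990)² = 0.0392
  u term: (1×0.0950)² = 0.00903
Total = 0.153. Share from u = 0.00903/0.153 = 0.0589.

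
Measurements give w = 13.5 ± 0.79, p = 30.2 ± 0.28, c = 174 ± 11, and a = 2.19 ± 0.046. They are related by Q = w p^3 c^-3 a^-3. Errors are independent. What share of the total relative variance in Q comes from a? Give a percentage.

9.00%

(δQ/Q)² = (1·δw/w)² + (3·δp/p)² + (-3·δc/c)² + (-3·δa/a)²
  w term: (1×0.0585)² = 0.00342
  p term: (3×0.00927)² = 0.000774
  c term: (-3×0.0632)² = 0.0360
  a term: (-3×0.0210)² = 0.00397
Total = 0.0441. Share from a = 0.00397/0.0441 = 0.0900.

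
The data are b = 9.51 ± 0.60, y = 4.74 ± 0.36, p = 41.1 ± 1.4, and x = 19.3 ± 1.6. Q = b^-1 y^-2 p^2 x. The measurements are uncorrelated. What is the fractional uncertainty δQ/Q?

0.196

Products/powers → add relative errors in quadrature, weighted by exponent:
  (-1·δb/b)² = (-1×0.0631)² = 0.00398;  (-2·δy/y)² = (-2×0.0759)² = 0.0231;  (2·δp/p)² = (2×0.0341)² = 0.00464;  (1·δx/x)² = (1×0.0829)² = 0.00687
δQ/Q = √(0.0386) = 0.196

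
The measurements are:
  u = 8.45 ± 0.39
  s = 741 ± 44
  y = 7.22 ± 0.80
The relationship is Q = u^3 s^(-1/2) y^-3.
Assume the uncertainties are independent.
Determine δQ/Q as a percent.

36.1%

For a monomial Q ∝ u^3, s^(-1/2), y^-3, fractional errors add in quadrature:
  (3·δu/u)² = (3×0.0462)² = 0.0192;  (−½·δs/s)² = (-0.5×0.0594)² = 0.000881;  (-3·δy/y)² = (-3×0.111)² = 0.110
δQ/Q = √(0.131) = 0.361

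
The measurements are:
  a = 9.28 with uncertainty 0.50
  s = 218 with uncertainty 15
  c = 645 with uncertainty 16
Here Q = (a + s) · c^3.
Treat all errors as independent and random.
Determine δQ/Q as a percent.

Let u = a + s = 227. δu = √(δa² + δs²) = √(0.250 + 225) = 15.0, so δu/u = 0.0660.
Q is then a monomial in u, c:
δQ/Q = √((δu/u)² + (3·δc/c)²) = √(0.00436 + 0.00554) = 0.0995

9.95%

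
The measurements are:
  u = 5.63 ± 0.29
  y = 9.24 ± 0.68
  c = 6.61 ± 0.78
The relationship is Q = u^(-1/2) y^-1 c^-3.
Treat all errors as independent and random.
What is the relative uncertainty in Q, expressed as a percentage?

For a monomial Q ∝ u^(-1/2), y^-1, c^-3, fractional errors add in quadrature:
  (−½·δu/u)² = (-0.5×0.0515)² = 0.000663;  (-1·δy/y)² = (-1×0.0736)² = 0.00542;  (-3·δc/c)² = (-3×0.118)² = 0.125
δQ/Q = √(0.131) = 0.362

36.2%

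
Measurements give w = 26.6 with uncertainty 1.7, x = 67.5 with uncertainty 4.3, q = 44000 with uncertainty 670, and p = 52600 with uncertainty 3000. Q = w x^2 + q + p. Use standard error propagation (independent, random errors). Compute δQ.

17500

Let h = w·x^2 = 1.21e+05. δh/h = √((1·δw/w)² + (2·δx/x)²) = √(0.00408 + 0.0162) = 0.143, so δh = 17300.
Q = h + q + p: δQ = √(δh² + δq² + δp²) = √(2.98e+08 + 4.49e+05 + 9e+06) = 17500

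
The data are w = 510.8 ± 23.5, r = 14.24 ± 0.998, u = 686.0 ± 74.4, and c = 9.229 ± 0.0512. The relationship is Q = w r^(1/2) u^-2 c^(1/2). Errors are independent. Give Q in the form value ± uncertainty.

For a monomial Q ∝ w, r^(1/2), u^-2, c^(1/2), fractional errors add in quadrature:
  (1·δw/w)² = (1×0.0460)² = 0.00212;  (½·δr/r)² = (0.5×0.0701)² = 0.00123;  (-2·δu/u)² = (-2×0.108)² = 0.0470;  (½·δc/c)² = (0.5×0.00555)² = 7.69e-06
δQ/Q = √(0.0504) = 0.225
Q = 0.01244, so δQ = 0.225 × 0.01244 = 0.00279.

0.01244 ± 0.00279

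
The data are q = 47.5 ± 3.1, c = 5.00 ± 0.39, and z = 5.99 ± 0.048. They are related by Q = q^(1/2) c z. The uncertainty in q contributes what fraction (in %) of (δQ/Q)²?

(δQ/Q)² = (½·δq/q)² + (1·δc/c)² + (1·δz/z)²
  q term: (0.5×0.0653)² = 0.00106
  c term: (1×0.0780)² = 0.00608
  z term: (1×0.00801)² = 6.42e-05
Total = 0.00721. Share from q = 0.00106/0.00721 = 0.148.

14.8%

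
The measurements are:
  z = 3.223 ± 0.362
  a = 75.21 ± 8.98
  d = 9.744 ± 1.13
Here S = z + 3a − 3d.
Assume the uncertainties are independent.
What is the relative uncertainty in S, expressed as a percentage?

13.6%

Sums and differences: (δS)² = Σ (cᵢ δxᵢ)².
  (δz)² = 0.131;  (3·δa)² = 726;  (3·δd)² = 11.5
δS = √(737) = 27.2
S = 199.6, so δS/S = 27.2/199.6 = 0.136.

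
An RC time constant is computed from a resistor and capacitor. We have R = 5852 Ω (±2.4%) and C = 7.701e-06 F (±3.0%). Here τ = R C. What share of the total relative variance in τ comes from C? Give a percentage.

61.0%

(δτ/τ)² = (1·δR/R)² + (1·δC/C)²
  R term: (1×0.0240)² = 0.000576
  C term: (1×0.0300)² = 0.000900
Total = 0.00148. Share from C = 0.000900/0.00148 = 0.610.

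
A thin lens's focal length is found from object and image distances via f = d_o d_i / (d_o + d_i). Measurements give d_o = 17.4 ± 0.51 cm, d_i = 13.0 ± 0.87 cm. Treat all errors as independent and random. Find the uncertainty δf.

∂f/∂d_o = (d_i/(d_o+d_i))² = 0.183;  ∂f/∂d_i = (d_o/(d_o+d_i))² = 0.328
δf = √((∂f/∂d_o · δd_o)² + (∂f/∂d_i · δd_i)²) = √(0.00870 + 0.0812) = 0.300 cm

0.300 cm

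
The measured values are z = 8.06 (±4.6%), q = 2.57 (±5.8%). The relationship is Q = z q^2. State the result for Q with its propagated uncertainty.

53.2 ± 6.64

Products/powers → add relative errors in quadrature, weighted by exponent:
  (1·δz/z)² = (1×0.0460)² = 0.00212;  (2·δq/q)² = (2×0.0580)² = 0.0135
δQ/Q = √(0.0156) = 0.125
Q = 53.2, so δQ = 0.125 × 53.2 = 6.64.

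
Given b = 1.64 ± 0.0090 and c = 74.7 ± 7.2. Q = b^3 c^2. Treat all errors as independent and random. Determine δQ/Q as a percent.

19.3%

Each factor contributes (exponent × relative error)² to (δQ/Q)²:
  (3·δb/b)² = (3×0.00549)² = 0.000271;  (2·δc/c)² = (2×0.0964)² = 0.0372
δQ/Q = √(0.0374) = 0.193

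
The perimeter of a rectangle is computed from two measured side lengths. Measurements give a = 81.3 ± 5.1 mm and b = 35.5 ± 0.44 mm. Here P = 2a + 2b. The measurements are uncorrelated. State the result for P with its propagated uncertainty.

234 ± 10.2 mm

For a sum/difference, combine absolute errors in quadrature:
  (2·δa)² = 104;  (2·δb)² = 0.774
δP = √(105) = 10.2 mm
P = 234 mm.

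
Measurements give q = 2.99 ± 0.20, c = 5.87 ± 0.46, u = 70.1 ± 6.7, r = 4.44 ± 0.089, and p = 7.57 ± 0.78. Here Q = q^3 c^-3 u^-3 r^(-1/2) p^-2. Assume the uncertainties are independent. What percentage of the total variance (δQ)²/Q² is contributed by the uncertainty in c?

25.1%

(δQ/Q)² = (3·δq/q)² + (-3·δc/c)² + (-3·δu/u)² + (−½·δr/r)² + (-2·δp/p)²
  q term: (3×0.0669)² = 0.0403
  c term: (-3×0.0784)² = 0.0553
  u term: (-3×0.0956)² = 0.0822
  r term: (-0.5×0.0200)² = 0.000100
  p term: (-2×0.103)² = 0.0425
Total = 0.220. Share from c = 0.0553/0.220 = 0.251.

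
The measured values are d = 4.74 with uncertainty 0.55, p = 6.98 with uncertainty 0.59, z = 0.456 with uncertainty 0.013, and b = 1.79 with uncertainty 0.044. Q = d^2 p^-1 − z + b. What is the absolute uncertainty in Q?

Let w = d^2·p^-1 = 3.22. δw/w = √((2·δd/d)² + (-1·δp/p)²) = √(0.0539 + 0.00714) = 0.247, so δw = 0.795.
Q = w − z + b: δQ = √(δw² + δz² + δb²) = √(0.632 + 0.000169 + 0.00194) = 0.796

0.796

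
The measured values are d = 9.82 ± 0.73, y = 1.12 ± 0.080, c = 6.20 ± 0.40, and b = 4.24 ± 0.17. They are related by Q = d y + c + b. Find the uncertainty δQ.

1.21

Let p = d·y = 11.0. δp/p = √((1·δd/d)² + (1·δy/y)²) = √(0.00553 + 0.00510) = 0.103, so δp = 1.13.
Q = p + c + b: δQ = √(δp² + δc² + δb²) = √(1.29 + 0.160 + 0.0289) = 1.21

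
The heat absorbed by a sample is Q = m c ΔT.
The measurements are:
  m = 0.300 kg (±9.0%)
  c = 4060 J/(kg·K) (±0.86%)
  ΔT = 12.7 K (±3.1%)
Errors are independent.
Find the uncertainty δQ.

1480 J

Each factor contributes (exponent × relative error)² to (δQ/Q)²:
  (1·δm/m)² = (1×0.0900)² = 0.00810;  (1·δc/c)² = (1×0.00860)² = 7.4e-05;  (1·δΔT/ΔT)² = (1×0.0310)² = 0.000961
δQ/Q = √(0.00913) = 0.0956
Q = 15500 J, so δQ = 0.0956 × 15500 = 1480 J.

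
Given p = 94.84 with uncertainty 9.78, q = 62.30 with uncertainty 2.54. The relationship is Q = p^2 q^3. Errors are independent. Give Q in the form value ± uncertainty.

(2.175 ± 0.522) × 10^9

Each factor contributes (exponent × relative error)² to (δQ/Q)²:
  (2·δp/p)² = (2×0.103)² = 0.0425;  (3·δq/q)² = (3×0.0408)² = 0.0150
δQ/Q = √(0.0575) = 0.240
Q = 2.175e+09, so δQ = 0.240 × 2.175e+09 = 5.22e+08.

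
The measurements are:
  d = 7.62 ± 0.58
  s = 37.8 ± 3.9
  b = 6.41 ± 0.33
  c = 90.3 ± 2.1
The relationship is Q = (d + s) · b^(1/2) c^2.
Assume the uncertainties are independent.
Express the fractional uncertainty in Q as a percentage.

Let u = d + s = 45.4. δu = √(δd² + δs²) = √(0.336 + 15.2) = 3.94, so δu/u = 0.0868.
Q is then a monomial in u, b, c:
δQ/Q = √((δu/u)² + (½·δb/b)² + (2·δc/c)²) = √(0.00754 + 0.000663 + 0.00216) = 0.102

10.2%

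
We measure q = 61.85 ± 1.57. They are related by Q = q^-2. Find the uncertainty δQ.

For a monomial Q ∝ q^-2, fractional errors add in quadrature:
  (-2·δq/q)² = (-2×0.0254)² = 0.00258
δQ/Q = √(0.00258) = 0.0508
Q = 0.0002614, so δQ = 0.0508 × 0.0002614 = 1.33e-05.

1.33e-05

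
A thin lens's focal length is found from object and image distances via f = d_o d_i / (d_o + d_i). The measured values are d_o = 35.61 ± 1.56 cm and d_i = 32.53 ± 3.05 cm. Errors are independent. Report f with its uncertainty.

∂f/∂d_o = (d_i/(d_o+d_i))² = 0.228;  ∂f/∂d_i = (d_o/(d_o+d_i))² = 0.273
δf = √((∂f/∂d_o · δd_o)² + (∂f/∂d_i · δd_i)²) = √(0.126 + 0.694) = 0.906 cm
f = 17.00 cm.

17.00 ± 0.906 cm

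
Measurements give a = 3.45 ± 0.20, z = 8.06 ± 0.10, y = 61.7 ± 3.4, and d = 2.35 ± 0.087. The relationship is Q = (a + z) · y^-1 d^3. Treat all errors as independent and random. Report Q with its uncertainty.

2.42 ± 0.304

Let u = a + z = 11.5. δu = √(δa² + δz²) = √(0.0400 + 0.0100) = 0.224, so δu/u = 0.0194.
Q is then a monomial in u, y, d:
δQ/Q = √((δu/u)² + (-1·δy/y)² + (3·δd/d)²) = √(0.000377 + 0.00304 + 0.0123) = 0.125
Q = 2.42, so δQ = 0.125 × 2.42 = 0.304.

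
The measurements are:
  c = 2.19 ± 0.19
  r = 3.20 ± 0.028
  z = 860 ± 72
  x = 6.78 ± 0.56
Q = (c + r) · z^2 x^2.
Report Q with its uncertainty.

(1.83 ± 0.436) × 10^8

Let u = c + r = 5.39. δu = √(δc² + δr²) = √(0.0361 + 0.000784) = 0.192, so δu/u = 0.0356.
Q is then a monomial in u, z, x:
δQ/Q = √((δu/u)² + (2·δz/z)² + (2·δx/x)²) = √(0.00127 + 0.0280 + 0.0273) = 0.238
Q = 1.83e+08, so δQ = 0.238 × 1.83e+08 = 4.36e+07.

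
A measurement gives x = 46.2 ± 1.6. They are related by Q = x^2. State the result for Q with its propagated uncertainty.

2130 ± 148

Q ∝ x^2, so δQ/Q = |2| · δx/x = 2 × 0.0346 = 0.0693.
Q = 2130, so δQ = 0.0693 × 2130 = 148.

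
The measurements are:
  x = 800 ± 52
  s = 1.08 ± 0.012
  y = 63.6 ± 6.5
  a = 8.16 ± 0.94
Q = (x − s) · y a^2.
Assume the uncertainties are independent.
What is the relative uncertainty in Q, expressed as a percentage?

26.0%

Let u = x − s = 799. δu = √(δx² + δs²) = √(2700 + 0.000144) = 52.0, so δu/u = 0.0651.
Q is then a monomial in u, y, a:
δQ/Q = √((δu/u)² + (1·δy/y)² + (2·δa/a)²) = √(0.00424 + 0.0104 + 0.0531) = 0.260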